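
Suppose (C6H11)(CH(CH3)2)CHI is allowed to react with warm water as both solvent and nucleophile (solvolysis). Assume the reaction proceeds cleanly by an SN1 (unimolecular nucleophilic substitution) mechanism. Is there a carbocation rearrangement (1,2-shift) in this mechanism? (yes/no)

yes

The first-formed carbocation is secondary.
The adjacent cyclohexyl carbon already bears 2 other carbon substituents and has a hydrogen to migrate; after a 1,2-hydride shift from that carbon the positive charge sits on a tertiary centre.
Tertiary is more stable than secondary, so the shift occurs.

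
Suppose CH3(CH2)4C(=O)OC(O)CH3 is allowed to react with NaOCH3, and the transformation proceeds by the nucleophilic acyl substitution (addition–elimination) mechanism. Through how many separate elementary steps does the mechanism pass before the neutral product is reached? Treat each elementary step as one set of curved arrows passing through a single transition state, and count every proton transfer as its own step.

2

Step 1: A lone pair on the O of CH3O⁻ attacks the electrophilic acyl carbon; the π(C=O) electrons move onto oxygen, giving a tetrahedral intermediate.
Step 2: Elimination step: re-formation of the carbonyl π bond drives out CH3CO2⁻, giving the new acyl compound.
Total: 2 elementary steps.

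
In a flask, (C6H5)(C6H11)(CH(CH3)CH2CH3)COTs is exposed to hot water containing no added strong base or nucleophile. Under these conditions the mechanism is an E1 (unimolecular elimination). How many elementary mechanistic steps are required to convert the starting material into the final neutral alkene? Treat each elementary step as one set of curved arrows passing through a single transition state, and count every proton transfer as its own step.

Step 1: Unassisted departure of TsO⁻ (taking the C–O bonding pair) generates a tertiary carbocation.
(No 1,2-shift: no single shift to an adjacent carbon would give a more stable cation.)
Step 2: A weak base (a water molecule from the solvent) removes a proton from a carbon adjacent to the cationic centre; the electrons of that C–H bond become the new π(C=C) bond, giving the alkene.
Total: 2 elementary steps.

2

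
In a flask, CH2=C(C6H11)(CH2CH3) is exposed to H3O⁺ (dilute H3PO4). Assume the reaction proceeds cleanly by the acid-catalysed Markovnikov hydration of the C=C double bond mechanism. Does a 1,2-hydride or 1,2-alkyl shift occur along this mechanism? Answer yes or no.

no

The first-formed carbocation is tertiary.
No single 1,2-shift to an adjacent carbon would produce a more-substituted cation than the one already present, so no rearrangement occurs.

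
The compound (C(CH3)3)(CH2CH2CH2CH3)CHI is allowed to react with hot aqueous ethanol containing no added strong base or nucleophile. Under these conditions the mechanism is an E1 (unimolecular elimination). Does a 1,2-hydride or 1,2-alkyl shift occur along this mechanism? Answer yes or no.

The first-formed carbocation is secondary.
The adjacent tert-butyl carbon has no hydrogen but bears methyl groups; migration of one methyl with its bonding pair (a 1,2-methyl shift) places the charge on a tertiary centre.
Tertiary is more stable than secondary, so the shift occurs.

yes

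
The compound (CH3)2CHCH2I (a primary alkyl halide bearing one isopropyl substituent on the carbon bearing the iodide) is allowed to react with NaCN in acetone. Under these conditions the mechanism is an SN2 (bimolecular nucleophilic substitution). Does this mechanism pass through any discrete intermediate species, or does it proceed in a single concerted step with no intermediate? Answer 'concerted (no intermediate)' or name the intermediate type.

concerted (no intermediate)

CN⁻ attacks the back face of the α-carbon while I⁻ departs with the C–I bonding pair — a single concerted displacement through a pentacoordinate transition state.
All bond changes occur in one transition state; no discrete intermediate is formed.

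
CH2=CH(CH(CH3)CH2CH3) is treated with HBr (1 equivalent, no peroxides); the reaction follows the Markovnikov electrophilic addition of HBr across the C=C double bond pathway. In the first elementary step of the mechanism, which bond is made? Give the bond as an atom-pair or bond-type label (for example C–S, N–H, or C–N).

Step 1: The π electrons of the C=C bond attack a proton of HBr; Markovnikov addition places the new C–H on the less-substituted alkene carbon, so the positive charge ends up on the more-substituted carbon — a secondary carbocation. The H–Br bond breaks heterolytically, releasing Br⁻.
The bond formed in this step is the C–H bond.

C–H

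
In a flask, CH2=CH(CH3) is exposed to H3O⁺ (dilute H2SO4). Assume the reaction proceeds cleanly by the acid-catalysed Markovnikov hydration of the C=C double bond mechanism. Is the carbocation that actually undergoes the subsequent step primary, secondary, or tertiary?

Step 1: Protonation of the alkene by H3O⁺: the π bond acts as the nucleophile and picks up H⁺, giving the more stable (Markovnikov) secondary carbocation. H2O is released.
No single 1,2-shift to an adjacent carbon would give a more-substituted cation, so no rearrangement occurs.

secondary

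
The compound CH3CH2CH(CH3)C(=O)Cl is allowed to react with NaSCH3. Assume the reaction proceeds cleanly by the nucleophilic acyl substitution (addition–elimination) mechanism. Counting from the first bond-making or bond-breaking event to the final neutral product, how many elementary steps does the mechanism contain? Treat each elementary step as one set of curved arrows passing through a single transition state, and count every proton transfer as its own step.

Step 1: Nucleophilic addition of CH3S⁻ to the acyl carbon breaks the π(C=O) bond and yields a tetrahedral, anionic intermediate.
Step 2: Elimination step: re-formation of the carbonyl π bond drives out Cl⁻, giving the new acyl compound.
Total: 2 elementary steps.

2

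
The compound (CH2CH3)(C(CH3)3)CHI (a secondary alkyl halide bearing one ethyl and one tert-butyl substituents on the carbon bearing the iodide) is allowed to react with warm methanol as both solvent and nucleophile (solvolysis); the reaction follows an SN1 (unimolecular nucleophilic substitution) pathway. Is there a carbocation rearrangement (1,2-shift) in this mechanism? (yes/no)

yes

The first-formed carbocation is secondary.
The adjacent tert-butyl carbon has no hydrogen but bears methyl groups; migration of one methyl with its bonding pair (a 1,2-methyl shift) places the charge on a tertiary centre.
Tertiary is more stable than secondary, so the shift occurs.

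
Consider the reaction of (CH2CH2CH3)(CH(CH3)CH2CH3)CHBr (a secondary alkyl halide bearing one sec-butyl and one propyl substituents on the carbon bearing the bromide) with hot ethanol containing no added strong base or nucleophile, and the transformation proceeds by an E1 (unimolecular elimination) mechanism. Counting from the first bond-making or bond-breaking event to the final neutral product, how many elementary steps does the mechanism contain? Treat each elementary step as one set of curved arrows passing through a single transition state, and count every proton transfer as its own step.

3

Step 1: Ionisation: the C–Br σ-bond cleaves heterolytically; both bonding electrons depart with Br⁻, leaving a secondary carbocation at the α-carbon.
Step 2: A 1,2-hydride shift from the adjacent sec-butyl carbon moves the positive charge from the secondary centre to an adjacent carbon, generating a more stable tertiary carbocation.
Step 3: Loss of a β-proton to an ethanol molecule of the solvent: the C–H bonding pair collapses toward the cationic carbon to form the C=C π bond, yielding the alkene.
Total: 3 elementary steps.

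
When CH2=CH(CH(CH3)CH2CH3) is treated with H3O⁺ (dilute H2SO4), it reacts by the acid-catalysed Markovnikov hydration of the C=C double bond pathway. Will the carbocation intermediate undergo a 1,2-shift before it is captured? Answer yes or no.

yes

The first-formed carbocation is secondary.
The adjacent sec-butyl carbon already bears 2 other carbon substituents and has a hydrogen to migrate; after a 1,2-hydride shift from that carbon the positive charge sits on a tertiary centre.
Tertiary is more stable than secondary, so the shift occurs.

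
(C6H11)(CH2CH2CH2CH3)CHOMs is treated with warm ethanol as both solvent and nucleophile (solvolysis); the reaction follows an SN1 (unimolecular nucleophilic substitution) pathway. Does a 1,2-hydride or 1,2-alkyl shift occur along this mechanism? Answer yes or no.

The first-formed carbocation is secondary.
The adjacent cyclohexyl carbon already bears 2 other carbon substituents and has a hydrogen to migrate; after a 1,2-hydride shift from that carbon the positive charge sits on a tertiary centre.
Tertiary is more stable than secondary, so the shift occurs.

yes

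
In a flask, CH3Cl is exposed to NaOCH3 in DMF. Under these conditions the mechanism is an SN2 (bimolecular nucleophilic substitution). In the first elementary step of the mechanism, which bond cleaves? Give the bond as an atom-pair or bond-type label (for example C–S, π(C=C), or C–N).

C–Cl

Step 1: CH3O⁻ attacks the back face of the α-carbon while Cl⁻ departs with the C–Cl bonding pair — a single concerted displacement through a pentacoordinate transition state.
The bond broken in this step is the C–Cl bond.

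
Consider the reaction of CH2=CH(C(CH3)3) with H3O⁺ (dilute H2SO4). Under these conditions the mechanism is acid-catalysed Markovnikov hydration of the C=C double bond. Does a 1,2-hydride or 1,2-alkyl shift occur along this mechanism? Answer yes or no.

The first-formed carbocation is secondary.
The adjacent tert-butyl carbon has no hydrogen but bears methyl groups; migration of one methyl with its bonding pair (a 1,2-methyl shift) places the charge on a tertiary centre.
Tertiary is more stable than secondary, so the shift occurs.

yes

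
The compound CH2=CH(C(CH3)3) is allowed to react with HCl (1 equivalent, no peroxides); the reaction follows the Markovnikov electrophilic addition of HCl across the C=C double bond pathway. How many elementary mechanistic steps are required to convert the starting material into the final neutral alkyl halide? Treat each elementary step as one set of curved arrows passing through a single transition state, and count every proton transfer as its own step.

Step 1: Electrophilic addition begins with the π(C=C) electrons forming a bond to the proton of HCl. Following Markovnikov's rule, the resulting cation is secondary. The H–Cl bond breaks heterolytically, releasing Cl⁻.
Step 2: A 1,2-methyl shift from the adjacent tert-butyl carbon moves the positive charge from the secondary centre to an adjacent carbon, generating a more stable tertiary carbocation.
Step 3: The Cl⁻ anion donates a lone pair to the carbocation, forming the new C–Cl σ-bond and giving the neutral alkyl halide.
Total: 3 elementary steps.

3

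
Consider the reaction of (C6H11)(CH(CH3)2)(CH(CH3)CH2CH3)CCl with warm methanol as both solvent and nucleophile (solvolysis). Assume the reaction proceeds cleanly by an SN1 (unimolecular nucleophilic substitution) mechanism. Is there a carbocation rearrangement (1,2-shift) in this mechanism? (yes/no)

The first-formed carbocation is tertiary.
No single 1,2-shift to an adjacent carbon would produce a more-substituted cation than the one already present, so no rearrangement occurs.

no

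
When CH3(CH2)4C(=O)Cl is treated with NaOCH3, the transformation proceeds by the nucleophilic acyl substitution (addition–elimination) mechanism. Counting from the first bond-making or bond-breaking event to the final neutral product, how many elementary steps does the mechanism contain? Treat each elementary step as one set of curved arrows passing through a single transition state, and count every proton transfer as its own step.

2

Step 1: CH3O⁻ adds to the carbonyl carbon; the C=O π electrons shift onto oxygen and a tetrahedral alkoxide intermediate forms.
Step 2: Elimination step: re-formation of the carbonyl π bond drives out Cl⁻, giving the new acyl compound.
Total: 2 elementary steps.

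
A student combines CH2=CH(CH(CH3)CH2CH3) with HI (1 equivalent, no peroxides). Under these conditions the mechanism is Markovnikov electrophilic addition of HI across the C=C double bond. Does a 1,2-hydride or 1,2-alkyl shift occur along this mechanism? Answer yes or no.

yes

The first-formed carbocation is secondary.
The adjacent sec-butyl carbon already bears 2 other carbon substituents and has a hydrogen to migrate; after a 1,2-hydride shift from that carbon the positive charge sits on a tertiary centre.
Tertiary is more stable than secondary, so the shift occurs.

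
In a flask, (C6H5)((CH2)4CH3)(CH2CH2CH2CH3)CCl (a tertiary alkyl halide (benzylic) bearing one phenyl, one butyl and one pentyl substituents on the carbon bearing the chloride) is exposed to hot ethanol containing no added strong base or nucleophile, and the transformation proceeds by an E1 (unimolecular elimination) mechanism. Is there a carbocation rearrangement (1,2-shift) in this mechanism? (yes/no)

The first-formed carbocation is tertiary.
No single 1,2-shift to an adjacent carbon would produce a more-substituted cation than the one already present, so no rearrangement occurs.

no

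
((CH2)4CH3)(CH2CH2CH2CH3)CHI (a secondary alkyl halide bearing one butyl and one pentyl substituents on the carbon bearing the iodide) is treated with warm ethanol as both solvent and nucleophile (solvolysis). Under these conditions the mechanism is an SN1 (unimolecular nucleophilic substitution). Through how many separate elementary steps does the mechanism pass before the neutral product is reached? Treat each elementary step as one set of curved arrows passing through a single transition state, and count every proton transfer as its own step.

3

Step 1: Rate-determining heterolysis of the C–I bond gives I⁻ and a secondary carbocation.
(No 1,2-shift: no single shift to an adjacent carbon would give a more stable cation.)
Step 2: Nucleophilic capture: the oxygen of CH3CH2OH bonds to the cationic carbon, producing an oxonium-ion intermediate.
Step 3: Proton transfer from the O–H of the oxonium ion to a solvent molecule delivers the neutral ether.
Total: 3 elementary steps.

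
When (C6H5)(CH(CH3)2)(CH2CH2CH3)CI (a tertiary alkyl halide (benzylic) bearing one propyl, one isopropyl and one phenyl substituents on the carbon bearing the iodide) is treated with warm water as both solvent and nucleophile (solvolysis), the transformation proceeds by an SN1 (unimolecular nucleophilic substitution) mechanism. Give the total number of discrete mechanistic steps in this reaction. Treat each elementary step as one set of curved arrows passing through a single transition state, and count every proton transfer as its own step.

Step 1: The C–I bond breaks with both electrons going to the iodide; I⁻ leaves and a tertiary carbocation remains.
(No 1,2-shift: no single shift to an adjacent carbon would give a more stable cation.)
Step 2: A lone pair on the oxygen of H2O attacks the carbocation, forming a new C–O σ-bond and an oxonium ion.
Step 3: A second solvent molecule removes the proton on oxygen, giving the neutral alcohol product.
Total: 3 elementary steps.

3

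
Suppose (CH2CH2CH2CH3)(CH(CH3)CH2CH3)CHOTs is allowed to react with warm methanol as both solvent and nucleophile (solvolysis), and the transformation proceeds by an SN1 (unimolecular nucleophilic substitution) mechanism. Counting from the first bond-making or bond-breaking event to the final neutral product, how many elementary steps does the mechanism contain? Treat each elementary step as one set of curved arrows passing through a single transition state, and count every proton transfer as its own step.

Step 1: Rate-determining heterolysis of the C–O bond gives TsO⁻ and a secondary carbocation.
Step 2: Carbocation rearrangement: a 1,2-hydride shift from the adjacent sec-butyl carbon converts the initially-formed secondary cation into the more stable tertiary cation.
Step 3: Nucleophilic capture: the oxygen of CH3OH bonds to the cationic carbon, producing an oxonium-ion intermediate.
Step 4: A second solvent molecule removes the proton on oxygen, giving the neutral ether product.
Total: 4 elementary steps.

4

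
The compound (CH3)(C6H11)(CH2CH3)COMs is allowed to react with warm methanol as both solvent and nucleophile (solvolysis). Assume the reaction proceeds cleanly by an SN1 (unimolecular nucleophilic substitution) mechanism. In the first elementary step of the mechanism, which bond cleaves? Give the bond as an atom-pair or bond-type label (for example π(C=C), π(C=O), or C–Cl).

C–O

Step 1: Rate-determining heterolysis of the C–O bond gives MsO⁻ and a tertiary carbocation.
The bond broken in this step is the C–O bond.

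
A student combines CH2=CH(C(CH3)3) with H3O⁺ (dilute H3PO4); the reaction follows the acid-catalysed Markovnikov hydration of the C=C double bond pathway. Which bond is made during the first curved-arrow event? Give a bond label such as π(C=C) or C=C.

C–H

Step 1: Protonation of the alkene by H3O⁺: the π bond acts as the nucleophile and picks up H⁺, giving the more stable (Markovnikov) secondary carbocation. H2O is released.
The bond formed in this step is the C–H bond.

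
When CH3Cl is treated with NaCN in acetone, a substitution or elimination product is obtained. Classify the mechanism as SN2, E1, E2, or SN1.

SN2

Conditions: a methyl substrate with a strong nucleophile in the polar aprotic solvent acetone.
These conditions are the textbook signature of the SN2 pathway.
An unhindered substrate with a strong nucleophile in a polar aprotic solvent favours one-step backside displacement.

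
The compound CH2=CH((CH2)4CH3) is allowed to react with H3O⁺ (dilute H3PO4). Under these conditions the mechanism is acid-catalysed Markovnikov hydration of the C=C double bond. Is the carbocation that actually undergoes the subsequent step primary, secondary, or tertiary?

Step 1: The π electrons of the C=C bond attack a proton of H3O⁺; Markovnikov addition places the new C–H on the less-substituted alkene carbon, so the positive charge ends up on the more-substituted carbon — a secondary carbocation. H2O is released.
No single 1,2-shift to an adjacent carbon would give a more-substituted cation, so no rearrangement occurs.

secondary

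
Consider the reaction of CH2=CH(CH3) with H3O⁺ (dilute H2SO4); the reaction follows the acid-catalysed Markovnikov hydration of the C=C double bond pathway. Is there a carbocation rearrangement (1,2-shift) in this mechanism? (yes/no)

The first-formed carbocation is secondary.
No single 1,2-shift to an adjacent carbon would produce a more-substituted cation than the one already present, so no rearrangement occurs.

no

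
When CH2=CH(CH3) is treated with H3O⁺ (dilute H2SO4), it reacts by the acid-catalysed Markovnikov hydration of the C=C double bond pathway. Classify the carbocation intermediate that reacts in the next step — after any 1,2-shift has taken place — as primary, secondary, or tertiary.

Step 1: Electrophilic addition begins with the π(C=C) electrons forming a bond to the proton of H3O⁺. Following Markovnikov's rule, the resulting cation is secondary. H2O is released.
No single 1,2-shift to an adjacent carbon would give a more-substituted cation, so no rearrangement occurs.

secondary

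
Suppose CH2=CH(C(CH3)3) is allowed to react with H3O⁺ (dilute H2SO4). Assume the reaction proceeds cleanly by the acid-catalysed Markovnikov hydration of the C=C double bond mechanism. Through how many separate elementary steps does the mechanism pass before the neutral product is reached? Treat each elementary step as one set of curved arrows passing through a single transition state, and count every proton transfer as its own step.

4

Step 1: Protonation of the alkene by H3O⁺: the π bond acts as the nucleophile and picks up H⁺, giving the more stable (Markovnikov) secondary carbocation. H2O is released.
Step 2: A 1,2-methyl shift from the adjacent tert-butyl carbon moves the positive charge from the secondary centre to an adjacent carbon, generating a more stable tertiary carbocation.
Step 3: Nucleophilic capture of the cation by H2O produces the protonated alcohol (an oxonium ion).
Step 4: Proton transfer from the O–H of the oxonium ion to H2O completes the catalytic cycle and yields the alcohol.
Total: 4 elementary steps.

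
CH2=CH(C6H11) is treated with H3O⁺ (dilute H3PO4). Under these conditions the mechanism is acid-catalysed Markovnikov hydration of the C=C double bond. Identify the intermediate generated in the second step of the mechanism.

Step 1: Electrophilic addition begins with the π(C=C) electrons forming a bond to the proton of H3O⁺. Following Markovnikov's rule, the resulting cation is secondary. H2O is released.
Step 2: A hydride (H with its bonding pair) migrates from the adjacent cyclohexyl carbon to the cationic centre — a 1,2-hydride shift — upgrading the secondary cation to a tertiary one.
After step 2 the species present is a tertiary carbocation.

tertiary carbocation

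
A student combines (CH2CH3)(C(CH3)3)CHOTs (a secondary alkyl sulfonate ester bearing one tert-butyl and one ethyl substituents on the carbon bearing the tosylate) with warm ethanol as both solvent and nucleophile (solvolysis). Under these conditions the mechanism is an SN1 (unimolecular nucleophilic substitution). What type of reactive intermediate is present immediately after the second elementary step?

tertiary carbocation

Step 1: Ionisation: the C–O σ-bond cleaves heterolytically; both bonding electrons depart with TsO⁻, leaving a secondary carbocation at the α-carbon.
Step 2: Carbocation rearrangement: a 1,2-methyl shift from the adjacent tert-butyl carbon converts the initially-formed secondary cation into the more stable tertiary cation.
After step 2 the species present is a tertiary carbocation.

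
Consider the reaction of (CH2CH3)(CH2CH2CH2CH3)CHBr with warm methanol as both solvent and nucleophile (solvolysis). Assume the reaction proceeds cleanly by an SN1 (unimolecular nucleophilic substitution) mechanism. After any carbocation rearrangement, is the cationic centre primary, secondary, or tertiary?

Step 1: The C–Br bond breaks with both electrons going to the bromide; Br⁻ leaves and a secondary carbocation remains.
No single 1,2-shift to an adjacent carbon would give a more-substituted cation, so no rearrangement occurs.

secondary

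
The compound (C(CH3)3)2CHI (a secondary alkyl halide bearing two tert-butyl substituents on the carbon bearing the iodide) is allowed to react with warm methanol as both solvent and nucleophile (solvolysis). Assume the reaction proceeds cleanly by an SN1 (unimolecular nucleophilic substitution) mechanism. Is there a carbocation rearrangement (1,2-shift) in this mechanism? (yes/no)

yes

The first-formed carbocation is secondary.
The adjacent tert-butyl carbon has no hydrogen but bears methyl groups; migration of one methyl with its bonding pair (a 1,2-methyl shift) places the charge on a tertiary centre.
Tertiary is more stable than secondary, so the shift occurs.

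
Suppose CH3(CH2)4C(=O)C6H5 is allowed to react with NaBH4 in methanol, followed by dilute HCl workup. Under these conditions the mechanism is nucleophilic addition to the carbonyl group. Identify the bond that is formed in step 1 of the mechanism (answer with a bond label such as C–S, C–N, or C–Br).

C–H

Step 1: Nucleophilic addition: H⁻ (delivered from BH4⁻) adds to the carbonyl carbon, pushing the π(C=O) electron pair onto oxygen and giving a tetrahedral alkoxide.
The bond formed in this step is the C–H bond.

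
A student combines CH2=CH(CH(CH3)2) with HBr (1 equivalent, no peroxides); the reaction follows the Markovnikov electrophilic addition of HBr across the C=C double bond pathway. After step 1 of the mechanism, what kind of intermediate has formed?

secondary carbocation

Step 1: Electrophilic addition begins with the π(C=C) electrons forming a bond to the proton of HBr. Following Markovnikov's rule, the resulting cation is secondary. The H–Br bond breaks heterolytically, releasing Br⁻.
After step 1 the species present is a secondary carbocation.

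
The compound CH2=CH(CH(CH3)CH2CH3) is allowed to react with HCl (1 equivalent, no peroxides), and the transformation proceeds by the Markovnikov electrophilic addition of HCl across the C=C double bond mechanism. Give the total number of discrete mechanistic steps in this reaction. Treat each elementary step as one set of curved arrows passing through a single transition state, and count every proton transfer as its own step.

3

Step 1: Electrophilic addition begins with the π(C=C) electrons forming a bond to the proton of HCl. Following Markovnikov's rule, the resulting cation is secondary. The H–Cl bond breaks heterolytically, releasing Cl⁻.
Step 2: A 1,2-hydride shift from the adjacent sec-butyl carbon moves the positive charge from the secondary centre to an adjacent carbon, generating a more stable tertiary carbocation.
Step 3: The Cl⁻ anion donates a lone pair to the carbocation, forming the new C–Cl σ-bond and giving the neutral alkyl halide.
Total: 3 elementary steps.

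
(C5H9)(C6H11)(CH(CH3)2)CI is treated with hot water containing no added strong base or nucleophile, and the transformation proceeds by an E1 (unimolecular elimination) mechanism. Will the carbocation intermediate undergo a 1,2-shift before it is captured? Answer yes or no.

no

The first-formed carbocation is tertiary.
No single 1,2-shift to an adjacent carbon would produce a more-substituted cation than the one already present, so no rearrangement occurs.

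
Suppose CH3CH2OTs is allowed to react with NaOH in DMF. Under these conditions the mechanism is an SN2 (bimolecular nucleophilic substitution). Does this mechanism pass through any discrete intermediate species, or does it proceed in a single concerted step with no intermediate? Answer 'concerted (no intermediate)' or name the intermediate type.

concerted (no intermediate)

Backside attack by OH⁻ on the carbon bearing the tosylate: the new C–O bond forms as the C–O bond breaks, with Walden inversion at carbon.
All bond changes occur in one transition state; no discrete intermediate is formed.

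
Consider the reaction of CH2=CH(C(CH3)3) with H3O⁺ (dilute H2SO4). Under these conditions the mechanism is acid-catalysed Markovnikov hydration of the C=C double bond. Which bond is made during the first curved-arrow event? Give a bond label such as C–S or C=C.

Step 1: Protonation of the alkene by H3O⁺: the π bond acts as the nucleophile and picks up H⁺, giving the more stable (Markovnikov) secondary carbocation. H2O is released.
The bond formed in this step is the C–H bond.

C–H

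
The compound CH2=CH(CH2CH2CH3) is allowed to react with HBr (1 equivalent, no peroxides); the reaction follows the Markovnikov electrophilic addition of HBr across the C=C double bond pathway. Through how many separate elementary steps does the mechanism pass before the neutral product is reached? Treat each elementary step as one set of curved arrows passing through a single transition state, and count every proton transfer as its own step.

Step 1: Electrophilic addition begins with the π(C=C) electrons forming a bond to the proton of HBr. Following Markovnikov's rule, the resulting cation is secondary. The H–Br bond breaks heterolytically, releasing Br⁻.
(No 1,2-shift: no single shift to an adjacent carbon would give a more stable cation.)
Step 2: Br⁻ captures the cation: a lone pair on Br⁻ fills the empty p orbital, producing the alkyl halide product.
Total: 2 elementary steps.

2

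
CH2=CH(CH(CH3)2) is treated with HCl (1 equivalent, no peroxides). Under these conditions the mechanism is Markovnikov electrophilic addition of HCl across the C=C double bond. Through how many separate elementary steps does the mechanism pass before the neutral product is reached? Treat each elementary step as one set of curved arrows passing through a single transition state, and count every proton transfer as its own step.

3

Step 1: Electrophilic addition begins with the π(C=C) electrons forming a bond to the proton of HCl. Following Markovnikov's rule, the resulting cation is secondary. The H–Cl bond breaks heterolytically, releasing Cl⁻.
Step 2: Carbocation rearrangement: a 1,2-hydride shift from the adjacent isopropyl carbon converts the initially-formed secondary cation into the more stable tertiary cation.
Step 3: Nucleophilic attack by Cl⁻ on the carbocation completes the addition, giving R–Cl.
Total: 3 elementary steps.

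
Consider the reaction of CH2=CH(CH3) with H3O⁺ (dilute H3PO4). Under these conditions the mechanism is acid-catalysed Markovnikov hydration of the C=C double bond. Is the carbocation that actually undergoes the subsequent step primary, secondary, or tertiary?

Step 1: The π electrons of the C=C bond attack a proton of H3O⁺; Markovnikov addition places the new C–H on the less-substituted alkene carbon, so the positive charge ends up on the more-substituted carbon — a secondary carbocation. H2O is released.
No single 1,2-shift to an adjacent carbon would give a more-substituted cation, so no rearrangement occurs.

secondary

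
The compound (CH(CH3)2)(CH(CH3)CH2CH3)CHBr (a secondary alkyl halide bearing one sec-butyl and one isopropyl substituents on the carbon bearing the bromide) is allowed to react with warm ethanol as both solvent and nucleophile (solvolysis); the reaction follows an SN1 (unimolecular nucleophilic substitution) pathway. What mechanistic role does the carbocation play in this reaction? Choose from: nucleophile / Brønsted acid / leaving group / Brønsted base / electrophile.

Step 3: Nucleophilic capture: the oxygen of CH3CH2OH bonds to the cationic carbon, producing an oxonium-ion intermediate.
The carbocation accepts an electron pair into an empty or π* orbital — it is the electrophile.

electrophile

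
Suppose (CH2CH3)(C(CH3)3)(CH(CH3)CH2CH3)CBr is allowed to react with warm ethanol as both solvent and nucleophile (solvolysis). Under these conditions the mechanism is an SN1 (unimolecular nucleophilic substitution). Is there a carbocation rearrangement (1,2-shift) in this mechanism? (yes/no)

The first-formed carbocation is tertiary.
No single 1,2-shift to an adjacent carbon would produce a more-substituted cation than the one already present, so no rearrangement occurs.

no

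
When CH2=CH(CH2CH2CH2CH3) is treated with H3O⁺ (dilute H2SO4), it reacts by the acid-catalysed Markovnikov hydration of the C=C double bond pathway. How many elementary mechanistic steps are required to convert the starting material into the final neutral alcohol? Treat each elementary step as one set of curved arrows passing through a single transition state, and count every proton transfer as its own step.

3

Step 1: Electrophilic addition begins with the π(C=C) electrons forming a bond to the proton of H3O⁺. Following Markovnikov's rule, the resulting cation is secondary. H2O is released.
(No 1,2-shift: no single shift to an adjacent carbon would give a more stable cation.)
Step 2: Nucleophilic capture of the cation by H2O produces the protonated alcohol (an oxonium ion).
Step 3: Deprotonation of the oxonium ion by a water molecule delivers the neutral alcohol and regenerates the acid catalyst.
Total: 3 elementary steps.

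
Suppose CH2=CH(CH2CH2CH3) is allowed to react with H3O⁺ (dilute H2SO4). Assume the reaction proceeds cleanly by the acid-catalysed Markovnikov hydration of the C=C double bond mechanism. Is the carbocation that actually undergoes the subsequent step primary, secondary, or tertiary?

secondary

Step 1: Electrophilic addition begins with the π(C=C) electrons forming a bond to the proton of H3O⁺. Following Markovnikov's rule, the resulting cation is secondary. H2O is released.
No single 1,2-shift to an adjacent carbon would give a more-substituted cation, so no rearrangement occurs.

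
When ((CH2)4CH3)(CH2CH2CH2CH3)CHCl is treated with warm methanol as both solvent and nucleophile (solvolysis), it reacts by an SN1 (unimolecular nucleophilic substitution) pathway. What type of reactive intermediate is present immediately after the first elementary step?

Step 1: The C–Cl bond breaks with both electrons going to the chloride; Cl⁻ leaves and a secondary carbocation remains.
After step 1 the species present is a secondary carbocation.

secondary carbocation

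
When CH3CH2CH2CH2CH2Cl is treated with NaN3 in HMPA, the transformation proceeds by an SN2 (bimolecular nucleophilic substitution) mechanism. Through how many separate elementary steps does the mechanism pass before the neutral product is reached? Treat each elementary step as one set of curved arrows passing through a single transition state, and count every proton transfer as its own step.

1

Step 1: N3⁻ attacks the back face of the α-carbon while Cl⁻ departs with the C–Cl bonding pair — a single concerted displacement through a pentacoordinate transition state.
Total: 1 elementary step.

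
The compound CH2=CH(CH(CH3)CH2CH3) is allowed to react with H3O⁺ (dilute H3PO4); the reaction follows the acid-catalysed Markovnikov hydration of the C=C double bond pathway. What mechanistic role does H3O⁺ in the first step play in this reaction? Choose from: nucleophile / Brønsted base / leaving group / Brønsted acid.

Brønsted acid

Step 1: The π electrons of the C=C bond attack a proton of H3O⁺; Markovnikov addition places the new C–H on the less-substituted alkene carbon, so the positive charge ends up on the more-substituted carbon — a secondary carbocation. H2O is released.
H3O⁺ in the first step donates a proton in a proton-transfer step — a Brønsted acid.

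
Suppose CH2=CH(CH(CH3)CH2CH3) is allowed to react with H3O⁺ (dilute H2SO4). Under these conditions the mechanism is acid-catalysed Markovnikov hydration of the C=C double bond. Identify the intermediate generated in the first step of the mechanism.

Step 1: Electrophilic addition begins with the π(C=C) electrons forming a bond to the proton of H3O⁺. Following Markovnikov's rule, the resulting cation is secondary. H2O is released.
After step 1 the species present is a secondary carbocation.

secondary carbocation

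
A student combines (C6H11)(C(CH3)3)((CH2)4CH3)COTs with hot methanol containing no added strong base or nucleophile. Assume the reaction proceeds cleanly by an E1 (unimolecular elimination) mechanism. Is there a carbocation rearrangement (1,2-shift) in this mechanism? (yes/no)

The first-formed carbocation is tertiary.
No single 1,2-shift to an adjacent carbon would produce a more-substituted cation than the one already present, so no rearrangement occurs.

no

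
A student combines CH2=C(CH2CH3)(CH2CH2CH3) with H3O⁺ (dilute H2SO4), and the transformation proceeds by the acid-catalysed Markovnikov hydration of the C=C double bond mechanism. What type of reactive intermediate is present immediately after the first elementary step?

tertiary carbocation

Step 1: The π electrons of the C=C bond attack a proton of H3O⁺; Markovnikov addition places the new C–H on the less-substituted alkene carbon, so the positive charge ends up on the more-substituted carbon — a tertiary carbocation. H2O is released.
After step 1 the species present is a tertiary carbocation.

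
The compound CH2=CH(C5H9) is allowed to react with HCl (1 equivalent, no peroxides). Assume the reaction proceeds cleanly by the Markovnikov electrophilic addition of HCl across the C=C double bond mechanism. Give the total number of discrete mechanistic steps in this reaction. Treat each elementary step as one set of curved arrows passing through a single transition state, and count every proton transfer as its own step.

3

Step 1: Electrophilic addition begins with the π(C=C) electrons forming a bond to the proton of HCl. Following Markovnikov's rule, the resulting cation is secondary. The H–Cl bond breaks heterolytically, releasing Cl⁻.
Step 2: A 1,2-hydride shift from the adjacent cyclopentyl carbon moves the positive charge from the secondary centre to an adjacent carbon, generating a more stable tertiary carbocation.
Step 3: Nucleophilic attack by Cl⁻ on the carbocation completes the addition, giving R–Cl.
Total: 3 elementary steps.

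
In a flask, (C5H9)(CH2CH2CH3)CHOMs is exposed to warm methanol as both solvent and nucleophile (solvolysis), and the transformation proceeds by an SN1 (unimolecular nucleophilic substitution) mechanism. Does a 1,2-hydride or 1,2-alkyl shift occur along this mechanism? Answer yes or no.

yes

The first-formed carbocation is secondary.
The adjacent cyclopentyl carbon already bears 2 other carbon substituents and has a hydrogen to migrate; after a 1,2-hydride shift from that carbon the positive charge sits on a tertiary centre.
Tertiary is more stable than secondary, so the shift occurs.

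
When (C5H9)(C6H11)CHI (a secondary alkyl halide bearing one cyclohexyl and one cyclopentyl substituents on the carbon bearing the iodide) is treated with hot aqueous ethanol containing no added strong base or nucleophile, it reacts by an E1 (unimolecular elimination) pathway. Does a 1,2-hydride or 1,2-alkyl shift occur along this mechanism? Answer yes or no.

yes

The first-formed carbocation is secondary.
The adjacent cyclohexyl carbon already bears 2 other carbon substituents and has a hydrogen to migrate; after a 1,2-hydride shift from that carbon the positive charge sits on a tertiary centre.
Tertiary is more stable than secondary, so the shift occurs.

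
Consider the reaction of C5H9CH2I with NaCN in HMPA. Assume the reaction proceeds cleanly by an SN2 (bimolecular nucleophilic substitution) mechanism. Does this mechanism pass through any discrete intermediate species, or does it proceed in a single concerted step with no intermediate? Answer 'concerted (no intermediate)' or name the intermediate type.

concerted (no intermediate)

CN⁻ attacks the back face of the α-carbon while I⁻ departs with the C–I bonding pair — a single concerted displacement through a pentacoordinate transition state.
All bond changes occur in one transition state; no discrete intermediate is formed.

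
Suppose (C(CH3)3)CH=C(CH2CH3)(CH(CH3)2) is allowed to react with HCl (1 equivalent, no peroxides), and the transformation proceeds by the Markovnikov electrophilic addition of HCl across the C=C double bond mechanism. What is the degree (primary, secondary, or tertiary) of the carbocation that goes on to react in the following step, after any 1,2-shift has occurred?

tertiary

Step 1: The π electrons of the C=C bond attack a proton of HCl; Markovnikov addition places the new C–H on the less-substituted alkene carbon, so the positive charge ends up on the more-substituted carbon — a tertiary carbocation. The H–Cl bond breaks heterolytically, releasing Cl⁻.
No single 1,2-shift to an adjacent carbon would give a more-substituted cation, so no rearrangement occurs.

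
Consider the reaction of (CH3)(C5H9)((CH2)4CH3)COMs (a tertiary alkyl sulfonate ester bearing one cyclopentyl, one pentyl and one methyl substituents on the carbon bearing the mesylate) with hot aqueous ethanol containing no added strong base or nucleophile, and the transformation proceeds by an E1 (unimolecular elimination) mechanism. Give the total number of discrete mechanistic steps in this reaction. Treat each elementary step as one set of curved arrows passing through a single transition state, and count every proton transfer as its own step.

2

Step 1: The C–O bond breaks with both electrons going to the mesylate; MsO⁻ leaves and a tertiary carbocation remains.
(No 1,2-shift: no single shift to an adjacent carbon would give a more stable cation.)
Step 2: A weak base (a water (or ethanol) molecule from the solvent) removes a proton from a carbon adjacent to the cationic centre; the electrons of that C–H bond become the new π(C=C) bond, giving the alkene.
Total: 2 elementary steps.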